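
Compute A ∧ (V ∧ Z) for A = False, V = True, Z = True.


A = False, V = True, Z = True
Step 1: V ∧ Z = True AND True = True
Step 2: A ∧ True = False AND True = False
AND is true only when ALL operands are true.

False


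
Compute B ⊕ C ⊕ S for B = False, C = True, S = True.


B = False, C = True, S = True
Step 1: B ⊕ C = False XOR True = True
Step 2: True ⊕ S = True XOR True = False
XOR is true when an odd number of operands are true.

False


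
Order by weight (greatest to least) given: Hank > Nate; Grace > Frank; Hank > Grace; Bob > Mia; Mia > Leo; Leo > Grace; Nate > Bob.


Constraints: Hank > Nate; Grace > Frank; Hank > Grace; Bob > Mia; Mia > Leo; Leo > Grace; Nate > Bob
Method: at each step, the next-highest is the one remaining person who never appears on the smaller side of a constraint between remaining people.
  Step 1: remaining {Nate, Grace, Mia, Hank, Leo, Frank, Bob}; on the smaller side: {Nate, Grace, Mia, Leo, Frank, Bob} → Hank is next (Hank > Nate; Hank > Grace).
  Step 2: remaining {Nate, Grace, Mia, Leo, Frank, Bob}; on the smaller side: {Grace, Mia, Leo, Frank, Bob} → Nate is next (Nate > Bob).
  Step 3: remaining {Grace, Mia, Leo, Frank, Bob}; on the smaller side: {Grace, Mia, Leo, Frank} → Bob is next (Bob > Mia).
  Step 4: remaining {Grace, Mia, Leo, Frank}; on the smaller side: {Grace, Leo, Frank} → Mia is next (Mia > Leo).
  Step 5: remaining {Grace, Leo, Frank}; on the smaller side: {Grace, Frank} → Leo is next (Leo > Grace).
  Step 6: remaining {Grace, Frank}; on the smaller side: {Frank} → Grace is next (Grace > Frank).
  Step 7: only Frank remains → lowest.
Final ranking (highest to lowest):

Hank > Nate > Bob > Mia > Leo > Grace > Frank


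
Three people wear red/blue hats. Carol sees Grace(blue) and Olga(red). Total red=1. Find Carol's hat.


Total red = 1, seen red = 1
Own red = 1 - 1 = 0
Carol's hat is blue.

blue


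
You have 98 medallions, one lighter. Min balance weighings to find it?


Each weighing has 3 outcomes (left heavy / balance / right heavy), so k weighings distinguish at most 3^k cases; splitting into three near-equal groups achieves this.
Need 3^k ≥ 98: 3^4 = 81 < 98 ≤ 3^5 = 243
k = ⌈log₃(98)⌉ = 5

5


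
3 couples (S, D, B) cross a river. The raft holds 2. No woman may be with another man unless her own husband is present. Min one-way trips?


Label couples S, D, B (H = husband, W = wife).
Counting alone: 6 people, the raft carries 2 and someone must bring it back, so each round trip nets at most +1 on the far side until the last crossing → at least 9 trips. The jealousy constraint makes 9 impossible; the shortest valid schedule has 11:
1. WS+WD →  (far: WS,WD; near: HS,HD,HB,WB)
2. WS ←       (far: WD; near: HS,HD,HB,WS,WB)
3. WS+WB →  (far: WS,WD,WB; near: HS,HD,HB)
4. WS ←       (far: WD,WB; near: HS,HD,HB,WS)
5. HD+HB →  (far: HD,WD,HB,WB; near: HS,WS)
6. HD+WD ←  (far: HB,WB; near: HS,WS,HD,WD)
7. HS+HD →  (far: HS,HD,HB,WB; near: WS,WD)
8. WB ←       (far: HS,HD,HB; near: WS,WD,WB)
9. WS+WD →  (far: HS,WS,HD,WD,HB; near: WB)
10. HB ←      (far: HS,WS,HD,WD; near: HB,WB)
11. HB+WB → (far: all six; near: empty)
In every state each wife is either with her husband or with no other man.
Minimum trips = 11

11


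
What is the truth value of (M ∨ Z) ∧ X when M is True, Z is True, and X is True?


M = True, Z = True, X = True
Step 1: M ∨ Z = True OR True = True
Step 2: True ∧ X = True AND True = True
OR is true when at least one operand is true; AND requires both.

True


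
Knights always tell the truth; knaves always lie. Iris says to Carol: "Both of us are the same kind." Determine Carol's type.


Iris says: "Both of us are the same kind."
Case 1: Iris is a Knight (truth-teller)
  Statement is true → they ARE the same → Carol is also a Knight
Case 2: Iris is a Knave (liar)
  Statement is false → they are NOT the same → Carol is a Knight
In both cases, Carol is a Knight.

Knight


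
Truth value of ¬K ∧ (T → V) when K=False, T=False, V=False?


K = False, T = False, V = False
Expression: ¬K ∧ (T → V)
Step 1: ¬K = NOT False = True
Step 2: T → V = False → False (false only if T=True, V=False) = True
Step 3: (True) ∧ (True) = True AND True = True

True


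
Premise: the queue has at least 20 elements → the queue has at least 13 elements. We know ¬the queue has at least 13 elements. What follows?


Modus tollens: P → Q, ¬Q ⊢ ¬P
P: the queue has at least 20 elements
Q: the queue has at least 13 elements
We have P → Q and Q is false.
By modus tollens, P must be false.

It is not the case that the queue has at least 20 elements


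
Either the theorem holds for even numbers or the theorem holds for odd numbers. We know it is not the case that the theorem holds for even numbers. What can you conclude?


Disjunctive syllogism: P ∨ Q, ¬P ⊢ Q
Disjunction: the theorem holds for even numbers ∨ the theorem holds for odd numbers
We know it is not the case that the theorem holds for even numbers.
By disjunctive syllogism, the other disjunct must be true.

The theorem holds for odd numbers


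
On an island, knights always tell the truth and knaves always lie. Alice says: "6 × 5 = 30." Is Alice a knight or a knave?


Statement: "6 × 5 = 30."
Actual: 6 × 5 = 30
Claimed: 30
Statement is TRUE → Alice tells the truth → Knight

Knight


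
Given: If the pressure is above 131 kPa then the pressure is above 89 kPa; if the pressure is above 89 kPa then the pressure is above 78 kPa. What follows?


Hypothetical syllogism: P → Q, Q → R ⊢ P → R
Premise 1: the pressure is above 131 kPa → the pressure is above 89 kPa
Premise 2: the pressure is above 89 kPa → the pressure is above 78 kPa
Chain the implications: the middle term (the pressure is above 89 kPa) links the two.
Conclusion: If the pressure is above 131 kPa, then the pressure is above 78 kPa.

If the pressure is above 131 kPa, then the pressure is above 78 kPa.


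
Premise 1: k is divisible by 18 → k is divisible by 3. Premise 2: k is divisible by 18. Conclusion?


Modus ponens: P → Q, P ⊢ Q
P: k is divisible by 18
Q: k is divisible by 3
We have P → Q and P is true.
By modus ponens, Q must be true.

k is divisible by 3


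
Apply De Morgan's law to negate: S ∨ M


De Morgan's law: ¬(P ∨ Q) ≡ ¬P ∧ ¬Q
¬(S ∨ M) = ¬S ∧ ¬M

¬S ∧ ¬M


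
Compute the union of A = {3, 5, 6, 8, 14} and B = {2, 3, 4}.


A = {3, 5, 6, 8, 14}
B = {2, 3, 4}
Operation: union
All elements combined: 2, 3, 4, 5, 6, 8, 14

{2, 3, 4, 5, 6, 8, 14}


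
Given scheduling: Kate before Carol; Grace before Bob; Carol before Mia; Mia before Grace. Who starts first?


Constraints: Kate before Carol; Grace before Bob; Carol before Mia; Mia before Grace
The first task can have nothing scheduled before it, so it must never appear on the right of a 'before'.
Tasks appearing after some 'before': Carol, Bob, Mia, Grace.
The only task not in that list is Kate → it is first.

Kate


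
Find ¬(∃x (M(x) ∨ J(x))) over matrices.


Original: ∃x (M(x) ∨ J(x))
Rule: ¬∀→∃, ¬∃→∀, negate predicate.
Negation: ∀x (¬M(x) ∧ ¬J(x))

∀x (¬M(x) ∧ ¬J(x))


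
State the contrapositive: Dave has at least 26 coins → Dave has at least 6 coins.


Original: If Dave has at least 26 coins, then Dave has at least 6 coins
Contrapositive: If ¬Q, then ¬P
Negate Q: not (Dave has at least 6 coins)
Negate P: not (Dave has at least 26 coins)

If not (Dave has at least 6 coins), then not (Dave has at least 26 coins).


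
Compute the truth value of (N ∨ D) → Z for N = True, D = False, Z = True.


N = True, D = False, Z = True
Step 1: N ∨ D = True OR False = True
Step 2: (True) → Z: false only when antecedent=True and Z=False.
Result: True

True


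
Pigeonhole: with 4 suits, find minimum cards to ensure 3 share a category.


Pigeonhole: to guarantee k in one of n categories, need (k-1)×n + 1.
k = 3, n = 4
Minimum = (3-1) × 4 + 1 = 2 × 4 + 1

9


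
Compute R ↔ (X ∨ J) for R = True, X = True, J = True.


R = True, X = True, J = True
Step 1: X ∨ J = True OR True = True
Step 2: R ↔ (True): true when both sides have same truth value.
Result: True ↔ True = True

True


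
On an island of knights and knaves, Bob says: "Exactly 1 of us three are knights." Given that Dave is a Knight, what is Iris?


Bob claims exactly 1 knights among Bob, Dave, Iris.
Given: Dave is a Knight.

Case 1: Bob is a Knight (tells truth)
  Then exactly 1 of the three are knights.
  Counting Bob, Dave: 2 knight(s) so far. Need -1 more → impossible.
Case 2: Bob is a Knave (lies)
  Then the count is NOT 1.
  If Iris = Knave, count = 1 = 1 → claim would be true, contradicts lie.
  If Iris = Knight, count = 2 ≠ 1 → lie confirmed ✓

Iris is a Knight.

Knight


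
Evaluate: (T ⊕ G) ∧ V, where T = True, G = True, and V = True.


T = True, G = True, V = True
Step 1: T ⊕ G = True XOR True = False
Step 2: False ∧ V = False AND True = False
XOR true when exactly one of T,G is true; then AND with V.

False


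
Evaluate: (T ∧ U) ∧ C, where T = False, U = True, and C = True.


T = False, U = True, C = True
Step 1: T ∧ U = False AND True = False
Step 2: False ∧ C = False AND True = False
AND is true only when ALL operands are true.

False


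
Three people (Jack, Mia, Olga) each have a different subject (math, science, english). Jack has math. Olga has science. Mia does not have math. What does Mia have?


From clues:
  Olga → science
  Jack → math
By elimination, Mia gets the remaining.

english


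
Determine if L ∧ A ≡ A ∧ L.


Expression 1: L ∧ A
Expression 2: A ∧ L
Truth table (L A | Expr1 Expr2):
  T T |   T     T
  T F |   F     F
  F T |   F     F
  F F |   F     F
All 4 rows agree, so the expressions are logically equivalent.

Yes


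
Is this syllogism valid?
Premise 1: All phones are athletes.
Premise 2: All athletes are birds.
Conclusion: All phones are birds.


Premise 1: All phones are athletes.
Premise 2: All athletes are birds.
Conclusion: All phones are birds.
Barbara syllogism (AAA-1): All A are B, All B are C → All A are C.
Middle term (athletes) distributed in premise 2.

Valid


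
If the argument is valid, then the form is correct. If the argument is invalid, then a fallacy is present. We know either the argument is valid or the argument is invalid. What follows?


Constructive dilemma: (P → Q) ∧ (R → S), P ∨ R ⊢ Q ∨ S
Premise 1: the argument is valid → the form is correct
Premise 2: the argument is invalid → a fallacy is present
Premise 3: the argument is valid ∨ the argument is invalid
Case 1: Assuming the argument is valid, then by Premise 1, the form is correct.
Case 2: Assuming the argument is invalid, then by Premise 2, a fallacy is present.
Since one of the argument is valid or the argument is invalid must hold, we get the form is correct or a fallacy is present.

The form is correct or a fallacy is present.


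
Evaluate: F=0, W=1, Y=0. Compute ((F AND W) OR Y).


F AND W = 0&1 = 0
0 OR 0 = 0

0


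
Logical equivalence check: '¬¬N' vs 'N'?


Expression 1: ¬¬N
Expression 2: N
Truth table (N | Expr1 Expr2):
  T |   T     T
  F |   F     F
All 2 rows agree, so the expressions are logically equivalent.

Yes


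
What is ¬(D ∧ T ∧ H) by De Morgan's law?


De Morgan's law: ¬(P ∧ Q ∧ R) ≡ ¬P ∨ ¬Q ∨ ¬R
¬(D ∧ T ∧ H) = ¬D ∨ ¬T ∨ ¬H

¬D ∨ ¬T ∨ ¬H


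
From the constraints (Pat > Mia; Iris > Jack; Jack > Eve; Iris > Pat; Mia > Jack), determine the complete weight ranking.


Constraints: Pat > Mia; Iris > Jack; Jack > Eve; Iris > Pat; Mia > Jack
Method: at each step, the next-highest is the one remaining person who never appears on the smaller side of a constraint between remaining people.
  Step 1: remaining {Eve, Iris, Pat, Jack, Mia}; on the smaller side: {Eve, Pat, Jack, Mia} → Iris is next (Iris > Jack; Iris > Pat).
  Step 2: remaining {Eve, Pat, Jack, Mia}; on the smaller side: {Eve, Jack, Mia} → Pat is next (Pat > Mia).
  Step 3: remaining {Eve, Jack, Mia}; on the smaller side: {Eve, Jack} → Mia is next (Mia > Jack).
  Step 4: remaining {Eve, Jack}; on the smaller side: {Eve} → Jack is next (Jack > Eve).
  Step 5: only Eve remains → lowest.
Final ranking (highest to lowest):

Iris > Pat > Mia > Jack > Eve


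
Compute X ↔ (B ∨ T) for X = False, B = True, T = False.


X = False, B = True, T = False
Step 1: B ∨ T = True OR False = True
Step 2: X ↔ (True): true when both sides have same truth value.
Result: False ↔ True = False

False


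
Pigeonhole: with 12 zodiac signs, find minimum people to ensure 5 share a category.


Pigeonhole: to guarantee k in one of n categories, need (k-1)×n + 1.
k = 5, n = 12
Minimum = (5-1) × 12 + 1 = 4 × 12 + 1

49


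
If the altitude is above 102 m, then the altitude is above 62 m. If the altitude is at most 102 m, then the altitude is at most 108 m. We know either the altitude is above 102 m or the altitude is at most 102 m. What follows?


Constructive dilemma: (P → Q) ∧ (R → S), P ∨ R ⊢ Q ∨ S
Premise 1: the altitude is above 102 m → the altitude is above 62 m
Premise 2: the altitude is at most 102 m → the altitude is at most 108 m
Premise 3: the altitude is above 102 m ∨ the altitude is at most 102 m
Case 1: Assuming the altitude is above 102 m, then by Premise 1, the altitude is above 62 m.
Case 2: Assuming the altitude is at most 102 m, then by Premise 2, the altitude is at most 108 m.
Since one of the altitude is above 102 m or the altitude is at most 102 m must hold, we get the altitude is above 62 m or the altitude is at most 108 m.

The altitude is above 62 m or the altitude is at most 108 m.


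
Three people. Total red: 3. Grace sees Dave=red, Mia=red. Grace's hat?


Total red = 3, seen red = 2
Own red = 3 - 2 = 1
Grace's hat is red.

red


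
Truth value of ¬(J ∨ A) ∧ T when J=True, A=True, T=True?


J = True, A = True, T = True
Expression: ¬(J ∨ A) ∧ T
Step 1: J ∨ A = True OR True = True
Step 2: ¬(J ∨ A) = NOT True = False
Step 3: (False) ∧ T = False AND True = False

False


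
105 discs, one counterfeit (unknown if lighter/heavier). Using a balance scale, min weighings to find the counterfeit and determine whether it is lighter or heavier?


Let n = 105. 210 possibilities (n discs × lighter/heavier); each weighing has 3 outcomes.
Bound for k weighings: say the first weighing puts j discs on each pan. If it tips, the 2j weighed discs remain suspects (each with a known direction) and k-1 weighings give 3^(k-1) outcomes; 3^(k-1) is odd, so 2j ≤ 3^(k-1) - 1. If it balances, the n - 2j unweighed discs remain with direction unknown: 2(n - 2j) ≤ 3^(k-1) - 1 by the same parity argument. Adding, n ≤ (3^(k-1) - 1) + (3^(k-1) - 1)/2 = (3^k - 3)/2, and the classical three-group strategy achieves this (3 discs in 2 weighings, 12 in 3, 39 in 4, 120 in 5).
So we need the smallest k with (3^k - 3)/2 ≥ 105.
k = 4: (3^4 - 3)/2 = 39 < 105 ✗
k = 5: (3^5 - 3)/2 = 120 ≥ 105 ✓

5


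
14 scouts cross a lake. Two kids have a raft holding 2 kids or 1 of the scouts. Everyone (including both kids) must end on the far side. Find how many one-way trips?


Per crossing of one of the scouts: kids→, one←, one of the scouts→, one← = 4 trips
14 × 4 = 56, + 1 final kids→ = 57
Minimum trips = 57

57


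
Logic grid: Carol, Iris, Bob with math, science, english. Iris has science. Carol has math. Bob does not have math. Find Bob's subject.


From clues:
  Iris → science
  Carol → math
By elimination, Bob gets the remaining.

english


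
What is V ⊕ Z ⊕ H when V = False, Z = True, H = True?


V = False, Z = True, H = True
Step 1: V ⊕ Z = False XOR True = True
Step 2: True ⊕ H = True XOR True = False
XOR is true when an odd number of operands are true.

False


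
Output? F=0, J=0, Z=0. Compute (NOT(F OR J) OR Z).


F OR J = 0
NOT(0) = 1
1 OR 0 = 1

1


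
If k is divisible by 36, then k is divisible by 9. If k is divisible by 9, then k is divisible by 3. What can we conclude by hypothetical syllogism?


Hypothetical syllogism: P → Q, Q → R ⊢ P → R
Premise 1: k is divisible by 36 → k is divisible by 9
Premise 2: k is divisible by 9 → k is divisible by 3
Chain the implications: the middle term (k is divisible by 9) links the two.
Conclusion: If k is divisible by 36, then k is divisible by 3.

If k is divisible by 36, then k is divisible by 3.


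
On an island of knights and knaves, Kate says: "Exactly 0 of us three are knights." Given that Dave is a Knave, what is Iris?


Kate claims exactly 0 knights among Kate, Dave, Iris.
Given: Dave is a Knave.

Case 1: Kate is a Knight (tells truth)
  Then exactly 0 of the three are knights.
  Counting Kate, Dave: 1 knight(s) so far. Need -1 more → impossible.
Case 2: Kate is a Knave (lies)
  Then the count is NOT 0.
  If Iris = Knave, count = 0 = 0 → claim would be true, contradicts lie.
  If Iris = Knight, count = 1 ≠ 0 → lie confirmed ✓

Iris is a Knight.

Knight


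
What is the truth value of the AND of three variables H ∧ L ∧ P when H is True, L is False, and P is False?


H = True, L = False, P = False
Step 1: H ∧ L = True AND False = False
Step 2: (False) ∧ P = (False) AND False = False
AND is true only when ALL operands are true.

False


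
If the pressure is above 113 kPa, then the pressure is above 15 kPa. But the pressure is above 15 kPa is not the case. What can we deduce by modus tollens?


Modus tollens: P → Q, ¬Q ⊢ ¬P
P: the pressure is above 113 kPa
Q: the pressure is above 15 kPa
We have P → Q and Q is false.
By modus tollens, P must be false.

It is not the case that the pressure is above 113 kPa


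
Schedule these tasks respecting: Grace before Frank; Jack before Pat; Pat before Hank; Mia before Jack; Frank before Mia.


Constraints: Grace before Frank; Jack before Pat; Pat before Hank; Mia before Jack; Frank before Mia
Method: repeatedly schedule the remaining task that has no remaining task required before it.
  Step 1: remaining {Pat, Jack, Mia, Grace, Hank, Frank}; every task except Grace still has a predecessor pending → schedule Grace.
  Step 2: remaining {Pat, Jack, Mia, Hank, Frank}; every task except Frank still has a predecessor pending → schedule Frank.
  Step 3: remaining {Pat, Jack, Mia, Hank}; every task except Mia still has a predecessor pending → schedule Mia.
  Step 4: remaining {Pat, Jack, Hank}; every task except Jack still has a predecessor pending → schedule Jack.
  Step 5: remaining {Pat, Hank}; every task except Pat still has a predecessor pending → schedule Pat.
  Step 6: only Hank remains → schedule Hank.
Resulting order:

Grace → Frank → Mia → Jack → Pat → Hank


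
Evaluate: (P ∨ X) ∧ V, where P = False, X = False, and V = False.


P = False, X = False, V = False
Step 1: P ∨ X = False OR False = False
Step 2: False ∧ V = False AND False = False
OR is true when at least one operand is true; AND requires both.

False


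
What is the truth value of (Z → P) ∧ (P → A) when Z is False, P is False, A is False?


Z = False, P = False, A = False
Step 1: Z → P is false only when Z=True and P=False. Result: True
Step 2: P → A is false only when P=True and A=False. Result: True
Step 3: True ∧ True = True

True


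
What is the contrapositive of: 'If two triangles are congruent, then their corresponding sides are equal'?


Original: If two triangles are congruent, then their corresponding sides are equal
Contrapositive: If ¬Q, then ¬P
Negate Q: not (their corresponding sides are equal)
Negate P: not (two triangles are congruent)

If not (their corresponding sides are equal), then not (two triangles are congruent).


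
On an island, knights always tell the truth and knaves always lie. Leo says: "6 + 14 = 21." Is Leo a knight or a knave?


Statement: "6 + 14 = 21."
Actual: 6 + 14 = 20
Claimed: 21
Statement is FALSE → Leo lies → Knave

Knave


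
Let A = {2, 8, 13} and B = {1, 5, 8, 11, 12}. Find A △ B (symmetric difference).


A = {2, 8, 13}
B = {1, 5, 8, 11, 12}
Operation: symmetric difference
In A only: [2, 13], in B only: [1, 5, 11, 12]

{1, 2, 5, 11, 12, 13}


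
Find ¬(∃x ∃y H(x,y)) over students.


Original: ∃x ∃y H(x,y)
Rule: ¬∀→∃, ¬∃→∀, negate predicate.
Negation: ∀x ∀y ¬H(x,y)

∀x ∀y ¬H(x,y)


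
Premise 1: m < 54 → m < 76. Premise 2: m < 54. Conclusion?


Modus ponens: P → Q, P ⊢ Q
P: m < 54
Q: m < 76
We have P → Q and P is true.
By modus ponens, Q must be true.

m < 76


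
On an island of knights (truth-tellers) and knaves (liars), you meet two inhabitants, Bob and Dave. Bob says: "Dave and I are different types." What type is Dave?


Bob says: "Dave and I are different types."
Case 1: Bob is a Knight (truth-teller)
  Statement is true → they ARE different → Dave is a Knave
Case 2: Bob is a Knave (liar)
  Statement is false → they are NOT different → Dave is a Knave
In both cases, Dave is a Knave.

Knave


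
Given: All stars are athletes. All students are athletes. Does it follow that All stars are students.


Premise 1: All stars are athletes.
Premise 2: All students are athletes.
Conclusion: All stars are students.
Fallacy: undistributed middle. athletes is predicate in both.
Counterexample: stars and students could be disjoint subsets of athletes.

Invalid


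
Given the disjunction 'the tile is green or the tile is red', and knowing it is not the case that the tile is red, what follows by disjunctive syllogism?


Disjunctive syllogism: P ∨ Q, ¬P ⊢ Q
Disjunction: the tile is green ∨ the tile is red
We know it is not the case that the tile is red.
By disjunctive syllogism, the other disjunct must be true.

The tile is green


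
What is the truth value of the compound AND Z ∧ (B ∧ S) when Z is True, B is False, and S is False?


Z = True, B = False, S = False
Step 1: B ∧ S = False AND False = False
Step 2: Z ∧ False = True AND False = False
AND is true only when ALL operands are true.

False


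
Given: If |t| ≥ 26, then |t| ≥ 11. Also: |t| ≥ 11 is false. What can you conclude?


Modus tollens: P → Q, ¬Q ⊢ ¬P
P: |t| ≥ 26
Q: |t| ≥ 11
We have P → Q and Q is false.
By modus tollens, P must be false.

It is not the case that |t| ≥ 26


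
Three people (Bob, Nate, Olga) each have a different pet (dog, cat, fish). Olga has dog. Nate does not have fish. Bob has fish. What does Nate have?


From clues:
  Olga → dog
  Bob → fish
By elimination, Nate gets the remaining.

cat


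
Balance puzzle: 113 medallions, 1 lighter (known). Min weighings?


Each weighing has 3 outcomes (left heavy / balance / right heavy), so k weighings distinguish at most 3^k cases; splitting into three near-equal groups achieves this.
Need 3^k ≥ 113: 3^4 = 81 < 113 ≤ 3^5 = 243
k = ⌈log₃(113)⌉ = 5

5


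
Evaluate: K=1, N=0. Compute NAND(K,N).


K AND N = 0
NOT(0) = 1

1


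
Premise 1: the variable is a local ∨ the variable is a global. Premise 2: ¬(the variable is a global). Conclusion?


Disjunctive syllogism: P ∨ Q, ¬P ⊢ Q
Disjunction: the variable is a local ∨ the variable is a global
We know it is not the case that the variable is a global.
By disjunctive syllogism, the other disjunct must be true.

The variable is a local


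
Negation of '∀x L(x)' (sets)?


Original: ∀x L(x)
Rule: ¬∀→∃, ¬∃→∀, negate predicate.
Negation: ∃x ¬L(x)

∃x ¬L(x)


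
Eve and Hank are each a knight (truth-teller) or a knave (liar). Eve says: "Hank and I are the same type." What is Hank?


Eve says: "Hank and I are the same type."
Case 1: Eve is a Knight (truth-teller)
  Statement is true → they ARE the same → Hank is also a Knight
Case 2: Eve is a Knave (liar)
  Statement is false → they are NOT the same → Hank is a Knight
In both cases, Hank is a Knight.

Knight


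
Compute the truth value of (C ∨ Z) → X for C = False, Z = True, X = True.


C = False, Z = True, X = True
Step 1: C ∨ Z = False OR True = True
Step 2: (True) → X: false only when antecedent=True and X=False.
Result: True

True


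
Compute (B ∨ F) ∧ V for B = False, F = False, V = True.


B = False, F = False, V = True
Step 1: B ∨ F = False OR False = False
Step 2: False ∧ V = False AND True = False
OR is true when at least one operand is true; AND requires both.

False


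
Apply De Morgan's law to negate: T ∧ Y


De Morgan's law: ¬(P ∧ Q) ≡ ¬P ∨ ¬Q
¬(T ∧ Y) = ¬T ∨ ¬Y

¬T ∨ ¬Y


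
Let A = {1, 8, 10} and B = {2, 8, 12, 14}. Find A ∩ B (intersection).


A = {1, 8, 10}
B = {2, 8, 12, 14}
Operation: intersection
Elements in both: 8

{8}


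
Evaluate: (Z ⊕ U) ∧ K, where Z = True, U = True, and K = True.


Z = True, U = True, K = True
Step 1: Z ⊕ U = True XOR True = False
Step 2: False ∧ K = False AND True = False
XOR true when exactly one of Z,U is true; then AND with K.

False


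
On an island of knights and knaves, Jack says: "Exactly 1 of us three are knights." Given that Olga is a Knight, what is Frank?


Jack claims exactly 1 knights among Jack, Olga, Frank.
Given: Olga is a Knight.

Case 1: Jack is a Knight (tells truth)
  Then exactly 1 of the three are knights.
  Counting Jack, Olga: 2 knight(s) so far. Need -1 more → impossible.
Case 2: Jack is a Knave (lies)
  Then the count is NOT 1.
  If Frank = Knave, count = 1 = 1 → claim would be true, contradicts lie.
  If Frank = Knight, count = 2 ≠ 1 → lie confirmed ✓

Frank is a Knight.

Knight


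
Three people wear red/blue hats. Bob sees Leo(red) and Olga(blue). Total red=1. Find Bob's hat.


Total red = 1, seen red = 1
Own red = 1 - 1 = 0
Bob's hat is blue.

blue


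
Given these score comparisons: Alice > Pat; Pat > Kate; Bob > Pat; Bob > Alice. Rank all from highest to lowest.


Constraints: Alice > Pat; Pat > Kate; Bob > Pat; Bob > Alice
Method: at each step, the next-highest is the one remaining person who never appears on the smaller side of a constraint between remaining people.
  Step 1: remaining {Bob, Kate, Alice, Pat}; on the smaller side: {Kate, Alice, Pat} → Bob is next (Bob > Pat; Bob > Alice).
  Step 2: remaining {Kate, Alice, Pat}; on the smaller side: {Kate, Pat} → Alice is next (Alice > Pat).
  Step 3: remaining {Kate, Pat}; on the smaller side: {Kate} → Pat is next (Pat > Kate).
  Step 4: only Kate remains → lowest.
Final ranking (highest to lowest):

Bob > Alice > Pat > Kate


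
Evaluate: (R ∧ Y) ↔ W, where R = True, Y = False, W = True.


R = True, Y = False, W = True
Step 1: R ∧ Y = True AND False = False
Step 2: (False) ↔ W: true when both sides have same truth value.
Result: False ↔ True = False

False


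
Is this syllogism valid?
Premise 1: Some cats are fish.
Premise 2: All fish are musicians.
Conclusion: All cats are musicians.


Premise 1: Some cats are fish.
Premise 2: All fish are musicians.
Conclusion: All cats are musicians.
Fallacy: illicit minor. The minor term (cats) is distributed in the conclusion ('All cats ...') but undistributed in its premise ('Some cats are fish' doesn't cover all cats).
Only 'Some cats are musicians' follows, not 'All'.

Invalid


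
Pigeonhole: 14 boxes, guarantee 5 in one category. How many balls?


Pigeonhole: to guarantee k in one of n categories, need (k-1)×n + 1.
k = 5, n = 14
Minimum = (5-1) × 14 + 1 = 4 × 14 + 1

57


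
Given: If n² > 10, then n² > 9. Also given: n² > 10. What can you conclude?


Modus ponens: P → Q, P ⊢ Q
P: n² > 10
Q: n² > 9
We have P → Q and P is true.
By modus ponens, Q must be true.

n² > 9


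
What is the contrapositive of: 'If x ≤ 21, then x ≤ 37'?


Original: If x ≤ 21, then x ≤ 37
Contrapositive: If ¬Q, then ¬P
Negate Q: not (x ≤ 37)
Negate P: not (x ≤ 21)

If not (x ≤ 37), then not (x ≤ 21).


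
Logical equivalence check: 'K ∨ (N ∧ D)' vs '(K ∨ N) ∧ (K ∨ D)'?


Expression 1: K ∨ (N ∧ D)
Expression 2: (K ∨ N) ∧ (K ∨ D)
Truth table (K N D | Expr1 Expr2):
  T T T |   T     T
  T T F |   T     T
  T F T |   T     T
  T F F |   T     T
  F T T |   T     T
  F T F |   F     F
  F F T |   F     F
  F F F |   F     F
All 8 rows agree, so the expressions are logically equivalent.

Yes


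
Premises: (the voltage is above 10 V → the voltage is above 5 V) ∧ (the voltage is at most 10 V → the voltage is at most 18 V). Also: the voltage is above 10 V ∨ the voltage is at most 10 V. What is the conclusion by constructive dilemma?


Constructive dilemma: (P → Q) ∧ (R → S), P ∨ R ⊢ Q ∨ S
Premise 1: the voltage is above 10 V → the voltage is above 5 V
Premise 2: the voltage is at most 10 V → the voltage is at most 18 V
Premise 3: the voltage is above 10 V ∨ the voltage is at most 10 V
Case 1: Assuming the voltage is above 10 V, then by Premise 1, the voltage is above 5 V.
Case 2: Assuming the voltage is at most 10 V, then by Premise 2, the voltage is at most 18 V.
Since one of the voltage is above 10 V or the voltage is at most 10 V must hold, we get the voltage is above 5 V or the voltage is at most 18 V.

The voltage is above 5 V or the voltage is at most 18 V.


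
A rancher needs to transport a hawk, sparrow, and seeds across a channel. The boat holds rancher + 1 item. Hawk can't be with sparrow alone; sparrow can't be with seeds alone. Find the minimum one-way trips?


1. rancher+sparrow → 2. rancher ← 3. rancher+hawk → 4. rancher+sparrow ← 5. rancher+seeds → 6. rancher ← 7. rancher+sparrow →
Minimum trips = 7

7


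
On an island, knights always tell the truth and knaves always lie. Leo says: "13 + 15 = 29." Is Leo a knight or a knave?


Statement: "13 + 15 = 29."
Actual: 13 + 15 = 28
Claimed: 29
Statement is FALSE → Leo lies → Knave

Knave


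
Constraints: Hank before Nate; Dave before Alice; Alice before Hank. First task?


Constraints: Hank before Nate; Dave before Alice; Alice before Hank
The first task can have nothing scheduled before it, so it must never appear on the right of a 'before'.
Tasks appearing after some 'before': Nate, Alice, Hank.
The only task not in that list is Dave → it is first.

Dave


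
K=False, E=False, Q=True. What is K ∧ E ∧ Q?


K = False, E = False, Q = True
Expression: K ∧ E ∧ Q
Step 1: K ∧ E = False AND False = False
Step 2: (False) ∧ Q = False AND True = False

False


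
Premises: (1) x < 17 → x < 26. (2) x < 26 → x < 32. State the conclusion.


Hypothetical syllogism: P → Q, Q → R ⊢ P → R
Premise 1: x < 17 → x < 26
Premise 2: x < 26 → x < 32
Chain the implications: the middle term (x < 26) links the two.
Conclusion: If x < 17, then x < 32.

If x < 17, then x < 32.


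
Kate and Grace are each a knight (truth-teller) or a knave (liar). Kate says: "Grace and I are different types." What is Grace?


Kate says: "Grace and I are different types."
Case 1: Kate is a Knight (truth-teller)
  Statement is true → they ARE different → Grace is a Knave
Case 2: Kate is a Knave (liar)
  Statement is false → they are NOT different → Grace is a Knave
In both cases, Grace is a Knave.

Knave


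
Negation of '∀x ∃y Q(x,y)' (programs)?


Original: ∀x ∃y Q(x,y)
Rule: ¬∀→∃, ¬∃→∀, negate predicate.
Negation: ∃x ∀y ¬Q(x,y)

∃x ∀y ¬Q(x,y)


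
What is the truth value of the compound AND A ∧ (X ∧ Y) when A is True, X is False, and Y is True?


A = True, X = False, Y = True
Step 1: X ∧ Y = False AND True = False
Step 2: A ∧ False = True AND False = False
AND is true only when ALL operands are true.

False


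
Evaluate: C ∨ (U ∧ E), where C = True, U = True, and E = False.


C = True, U = True, E = False
Step 1: U ∧ E = True AND False = False
Step 2: C ∨ False = True OR False = True
AND evaluated first (higher precedence); then OR applied.

True


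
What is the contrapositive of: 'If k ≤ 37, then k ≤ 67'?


Original: If k ≤ 37, then k ≤ 67
Contrapositive: If ¬Q, then ¬P
Negate Q: not (k ≤ 67)
Negate P: not (k ≤ 37)

If not (k ≤ 67), then not (k ≤ 37).


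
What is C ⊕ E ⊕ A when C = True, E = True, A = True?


C = True, E = True, A = True
Step 1: C ⊕ E = True XOR True = False
Step 2: False ⊕ A = False XOR True = True
XOR is true when an odd number of operands are true.

True


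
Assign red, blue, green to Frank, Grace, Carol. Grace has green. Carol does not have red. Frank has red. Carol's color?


From clues:
  Frank → red
  Grace → green
By elimination, Carol gets the remaining.

blue


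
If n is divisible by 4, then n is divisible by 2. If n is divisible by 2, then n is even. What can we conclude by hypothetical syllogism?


Hypothetical syllogism: P → Q, Q → R ⊢ P → R
Premise 1: n is divisible by 4 → n is divisible by 2
Premise 2: n is divisible by 2 → n is even
Chain the implications: the middle term (n is divisible by 2) links the two.
Conclusion: If n is divisible by 4, then n is even.

If n is divisible by 4, then n is even.


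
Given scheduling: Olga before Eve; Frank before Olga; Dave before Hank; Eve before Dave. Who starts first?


Constraints: Olga before Eve; Frank before Olga; Dave before Hank; Eve before Dave
The first task can have nothing scheduled before it, so it must never appear on the right of a 'before'.
Tasks appearing after some 'before': Eve, Olga, Hank, Dave.
The only task not in that list is Frank → it is first.

Frank


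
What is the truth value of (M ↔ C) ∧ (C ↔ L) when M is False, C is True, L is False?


M = False, C = True, L = False
Step 1: M ↔ C is true when M and C have the same value. Result: False
Step 2: C ↔ L is true when C and L have the same value. Result: False
Step 3: False ∧ False = False

False


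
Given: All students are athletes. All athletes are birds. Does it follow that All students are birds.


Premise 1: All students are athletes.
Premise 2: All athletes are birds.
Conclusion: All students are birds.
Barbara syllogism (AAA-1): All A are B, All B are C → All A are C.
Middle term (athletes) distributed in premise 2.

Valid


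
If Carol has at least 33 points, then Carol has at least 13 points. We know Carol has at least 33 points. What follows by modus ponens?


Modus ponens: P → Q, P ⊢ Q
P: Carol has at least 33 points
Q: Carol has at least 13 points
We have P → Q and P is true.
By modus ponens, Q must be true.

Carol has at least 13 points


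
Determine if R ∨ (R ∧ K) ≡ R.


Expression 1: R ∨ (R ∧ K)
Expression 2: R
Truth table (R K | Expr1 Expr2):
  T T |   T     T
  T F |   T     T
  F T |   F     F
  F F |   F     F
All 4 rows agree, so the expressions are logically equivalent.

Yes


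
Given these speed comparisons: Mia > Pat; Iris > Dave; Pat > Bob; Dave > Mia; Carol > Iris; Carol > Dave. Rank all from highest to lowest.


Constraints: Mia > Pat; Iris > Dave; Pat > Bob; Dave > Mia; Carol > Iris; Carol > Dave
Method: at each step, the next-highest is the one remaining person who never appears on the smaller side of a constraint between remaining people.
  Step 1: remaining {Mia, Carol, Iris, Dave, Pat, Bob}; on the smaller side: {Mia, Iris, Dave, Pat, Bob} → Carol is next (Carol > Iris; Carol > Dave).
  Step 2: remaining {Mia, Iris, Dave, Pat, Bob}; on the smaller side: {Mia, Dave, Pat, Bob} → Iris is next (Iris > Dave).
  Step 3: remaining {Mia, Dave, Pat, Bob}; on the smaller side: {Mia, Pat, Bob} → Dave is next (Dave > Mia).
  Step 4: remaining {Mia, Pat, Bob}; on the smaller side: {Pat, Bob} → Mia is next (Mia > Pat).
  Step 5: remaining {Pat, Bob}; on the smaller side: {Bob} → Pat is next (Pat > Bob).
  Step 6: only Bob remains → lowest.
Final ranking (highest to lowest):

Carol > Iris > Dave > Mia > Pat > Bob


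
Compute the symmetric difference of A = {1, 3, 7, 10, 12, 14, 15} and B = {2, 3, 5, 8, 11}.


A = {1, 3, 7, 10, 12, 14, 15}
B = {2, 3, 5, 8, 11}
Operation: symmetric difference
In A only: [1, 7, 10, 12, 14, 15], in B only: [2, 5, 8, 11]

{1, 2, 5, 7, 8, 10, 11, 12, 14, 15}


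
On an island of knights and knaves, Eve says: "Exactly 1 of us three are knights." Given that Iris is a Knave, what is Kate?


Eve claims exactly 1 knights among Eve, Iris, Kate.
Given: Iris is a Knave.

Case 1: Eve is a Knight (tells truth)
  Then exactly 1 of the three are knights.
  Counting Eve, Iris: 1 knight(s) so far. Need 0 more → Kate = Knave.
Case 2: Eve is a Knave (lies)
  Then the count is NOT 1.
  If Kate = Knight, count = 1 = 1 → claim would be true, contradicts lie.
  If Kate = Knave, count = 0 ≠ 1 → lie confirmed ✓

Kate is a Knave.

Knave


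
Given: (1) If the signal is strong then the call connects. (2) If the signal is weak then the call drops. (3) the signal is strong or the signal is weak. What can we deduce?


Constructive dilemma: (P → Q) ∧ (R → S), P ∨ R ⊢ Q ∨ S
Premise 1: the signal is strong → the call connects
Premise 2: the signal is weak → the call drops
Premise 3: the signal is strong ∨ the signal is weak
Case 1: Assuming the signal is strong, then by Premise 1, the call connects.
Case 2: Assuming the signal is weak, then by Premise 2, the call drops.
Since one of the signal is strong or the signal is weak must hold, we get the call connects or the call drops.

The call connects or the call drops.


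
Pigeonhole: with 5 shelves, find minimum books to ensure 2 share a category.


Pigeonhole: to guarantee k in one of n categories, need (k-1)×n + 1.
k = 2, n = 5
Minimum = (2-1) × 5 + 1 = 1 × 5 + 1

6


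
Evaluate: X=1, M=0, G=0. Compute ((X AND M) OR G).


X AND M = 1&0 = 0
0 OR 0 = 0

0


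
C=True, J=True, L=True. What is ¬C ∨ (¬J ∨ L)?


C = True, J = True, L = True
Expression: ¬C ∨ (¬J ∨ L)
Step 1: ¬J = NOT True = False
Step 2: ¬J ∨ L = False OR True = True
Step 3: ¬C = NOT True = False
Step 4: (False) ∨ (True) = False OR True = True

True


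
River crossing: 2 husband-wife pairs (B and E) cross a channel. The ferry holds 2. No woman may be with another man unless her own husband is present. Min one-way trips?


Label couples B and E.
1. WB+WE → (far: WB,WE; near: HB,HE)
2. WB ←   (far: WE; near: HB,HE,WB)
3. HB+HE → (far: HB,HE,WE; near: WB)
4. HB ←   (far: HE,WE; near: HB,WB)  — HB returns, since WB is alone on near bank
5. HB+WB → (far: all four; near: empty)
Every state respects the constraint.
Minimum trips = 5

5


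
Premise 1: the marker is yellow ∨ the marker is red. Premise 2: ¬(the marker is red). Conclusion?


Disjunctive syllogism: P ∨ Q, ¬P ⊢ Q
Disjunction: the marker is yellow ∨ the marker is red
We know it is not the case that the marker is red.
By disjunctive syllogism, the other disjunct must be true.

The marker is yellow


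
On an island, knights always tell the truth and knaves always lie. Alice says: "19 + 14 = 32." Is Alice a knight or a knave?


Statement: "19 + 14 = 32."
Actual: 19 + 14 = 33
Claimed: 32
Statement is FALSE → Alice lies → Knave

Knave


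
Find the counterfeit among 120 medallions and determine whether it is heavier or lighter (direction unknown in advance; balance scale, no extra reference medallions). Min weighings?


Let n = 120. 240 possibilities (n medallions × lighter/heavier); each weighing has 3 outcomes.
Bound for k weighings: say the first weighing puts j medallions on each pan. If it tips, the 2j weighed medallions remain suspects (each with a known direction) and k-1 weighings give 3^(k-1) outcomes; 3^(k-1) is odd, so 2j ≤ 3^(k-1) - 1. If it balances, the n - 2j unweighed medallions remain with direction unknown: 2(n - 2j) ≤ 3^(k-1) - 1 by the same parity argument. Adding, n ≤ (3^(k-1) - 1) + (3^(k-1) - 1)/2 = (3^k - 3)/2, and the classical three-group strategy achieves this (3 medallions in 2 weighings, 12 in 3, 39 in 4, 120 in 5).
So we need the smallest k with (3^k - 3)/2 ≥ 120.
k = 4: (3^4 - 3)/2 = 39 < 120 ✗
k = 5: (3^5 - 3)/2 = 120 ≥ 120 ✓

5
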